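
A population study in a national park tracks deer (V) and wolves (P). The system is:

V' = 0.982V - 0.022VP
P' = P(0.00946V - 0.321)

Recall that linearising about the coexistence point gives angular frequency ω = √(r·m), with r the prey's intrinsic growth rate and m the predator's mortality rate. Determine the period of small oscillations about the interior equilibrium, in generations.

Here r = 0.982 and m = 0.321, so r·m = 0.315.
ω = √0.315 = 0.561 per generation, hence T = 2π/ω ≈ 11.2 generations.

T ≈ 11.2 generations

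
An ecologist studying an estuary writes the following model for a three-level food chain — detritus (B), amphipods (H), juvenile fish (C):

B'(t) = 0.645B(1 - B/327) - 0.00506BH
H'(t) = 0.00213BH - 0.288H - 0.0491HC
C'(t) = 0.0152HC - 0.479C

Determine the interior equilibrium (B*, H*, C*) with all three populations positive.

From dC/dt = 0: 0.0152H* = 0.479, so H* = 31.5.
From dB/dt = 0: 0.645(1 - B*/327) = 0.00506·31.5, giving B* = 327·(1 - 0.247) = 246.
From dH/dt = 0: 0.00213·246 - 0.288 = 0.0491C*, so C* = 0.236/0.0491 = 4.81.

B* ≈ 246, H* ≈ 31.5, C* ≈ 4.81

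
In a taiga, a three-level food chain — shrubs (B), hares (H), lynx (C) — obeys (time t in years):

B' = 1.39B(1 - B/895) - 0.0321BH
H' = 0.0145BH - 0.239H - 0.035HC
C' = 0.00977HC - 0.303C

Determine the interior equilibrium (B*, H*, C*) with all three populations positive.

B* ≈ 254, H* ≈ 31, C* ≈ 98.4

From dC/dt = 0: 0.00977H* = 0.303, so H* = 31.
From dB/dt = 0: 1.39(1 - B*/895) = 0.0321·31, giving B* = 895·(1 - 0.716) = 254.
From dH/dt = 0: 0.0145·254 - 0.239 = 0.035C*, so C* = 3.44/0.035 = 98.4.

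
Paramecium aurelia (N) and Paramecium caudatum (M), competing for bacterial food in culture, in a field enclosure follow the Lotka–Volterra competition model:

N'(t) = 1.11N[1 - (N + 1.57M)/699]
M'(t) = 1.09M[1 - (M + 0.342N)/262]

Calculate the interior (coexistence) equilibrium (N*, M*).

Setting both brackets to zero gives the nullclines N + 1.57M = 699 and 0.342N + M = 262.
Substituting M = 262 - 0.342N into the first: N(1 - 1.57·0.342) = 699 - 1.57·262.
So N* = 288/0.463 = 621, and then M* = 262 - 0.342·621 = 49.5.

N* ≈ 621, M* ≈ 49.5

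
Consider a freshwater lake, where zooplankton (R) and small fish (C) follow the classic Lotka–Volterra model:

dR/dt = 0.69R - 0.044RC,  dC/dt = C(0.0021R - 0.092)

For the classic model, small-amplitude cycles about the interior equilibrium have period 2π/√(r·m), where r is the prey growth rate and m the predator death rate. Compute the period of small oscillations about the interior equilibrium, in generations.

T ≈ 24.9 generations

Here r = 0.69 and m = 0.092, so r·m = 0.0635.
ω = √0.0635 = 0.252 per generation, hence T = 2π/ω ≈ 24.9 generations.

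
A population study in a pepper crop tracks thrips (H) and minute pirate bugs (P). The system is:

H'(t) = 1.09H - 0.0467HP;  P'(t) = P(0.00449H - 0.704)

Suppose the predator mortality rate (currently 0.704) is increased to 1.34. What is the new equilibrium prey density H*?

H* ≈ 298

At the interior fixed point, setting dP/dt = 0 with P > 0 fixes H* = (predator death rate)/(HP coefficient) — independent of the other coefficients.
With the change, H* = 1.34/0.00449 = 298; it rises from 157.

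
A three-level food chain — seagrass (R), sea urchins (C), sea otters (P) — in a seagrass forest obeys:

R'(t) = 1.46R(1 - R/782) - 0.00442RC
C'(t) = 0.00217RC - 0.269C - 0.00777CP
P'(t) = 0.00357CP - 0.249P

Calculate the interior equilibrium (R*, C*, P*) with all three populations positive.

From dP/dt = 0: 0.00357C* = 0.249, so C* = 69.7.
From dR/dt = 0: 1.46(1 - R*/782) = 0.00442·69.7, giving R* = 782·(1 - 0.211) = 617.
From dC/dt = 0: 0.00217·617 - 0.269 = 0.00777P*, so P* = 1.07/0.00777 = 138.

R* ≈ 617, C* ≈ 69.7, P* ≈ 138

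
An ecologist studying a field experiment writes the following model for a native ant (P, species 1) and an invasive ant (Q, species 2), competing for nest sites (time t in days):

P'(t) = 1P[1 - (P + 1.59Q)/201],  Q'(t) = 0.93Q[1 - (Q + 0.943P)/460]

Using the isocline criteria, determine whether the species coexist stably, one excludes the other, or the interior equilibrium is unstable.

species 2 excludes species 1

Compare the nullcline intercepts: K1/α12 = 201/1.59 = 126 < K2 = 460; K2/α21 = 460/0.943 = 488 > K1 = 201.
Since the inequalities point opposite ways, species 2 can invade but species 1 cannot.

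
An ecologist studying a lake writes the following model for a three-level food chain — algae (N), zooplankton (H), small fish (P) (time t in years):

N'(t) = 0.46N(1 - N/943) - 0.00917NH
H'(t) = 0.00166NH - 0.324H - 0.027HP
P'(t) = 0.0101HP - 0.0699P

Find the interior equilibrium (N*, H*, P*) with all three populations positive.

N* ≈ 813, H* ≈ 6.92, P* ≈ 38

From dP/dt = 0: 0.0101H* = 0.0699, so H* = 6.92.
From dN/dt = 0: 0.46(1 - N*/943) = 0.00917·6.92, giving N* = 943·(1 - 0.138) = 813.
From dH/dt = 0: 0.00166·813 - 0.324 = 0.027P*, so P* = 1.03/0.027 = 38.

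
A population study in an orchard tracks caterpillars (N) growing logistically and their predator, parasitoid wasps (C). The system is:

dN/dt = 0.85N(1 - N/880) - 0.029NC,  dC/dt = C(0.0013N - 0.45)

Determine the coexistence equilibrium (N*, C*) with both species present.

N* ≈ 346, C* ≈ 17.8

From dC/dt = 0 with C > 0: 0.0013N* = 0.45, so N* = 346.
Substitute into dN/dt = 0: 0.85(1 - 346/880) = 0.029C*.
The bracket is 0.607, giving C* = 0.516/0.029 = 17.8.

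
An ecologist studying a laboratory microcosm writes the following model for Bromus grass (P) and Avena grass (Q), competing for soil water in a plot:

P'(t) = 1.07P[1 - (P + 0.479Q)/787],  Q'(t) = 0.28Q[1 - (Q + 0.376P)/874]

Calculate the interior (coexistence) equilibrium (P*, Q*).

Setting both brackets to zero gives the nullclines P + 0.479Q = 787 and 0.376P + Q = 874.
Substituting Q = 874 - 0.376P into the first: P(1 - 0.479·0.376) = 787 - 0.479·874.
So P* = 368/0.82 = 449, and then Q* = 874 - 0.376·449 = 705.

P* ≈ 449, Q* ≈ 705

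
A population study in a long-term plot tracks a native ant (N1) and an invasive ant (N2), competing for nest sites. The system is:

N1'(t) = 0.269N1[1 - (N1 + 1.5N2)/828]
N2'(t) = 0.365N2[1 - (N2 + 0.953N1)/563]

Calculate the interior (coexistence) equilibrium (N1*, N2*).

N1* ≈ 38.4, N2* ≈ 526

Setting both brackets to zero gives the nullclines N1 + 1.5N2 = 828 and 0.953N1 + N2 = 563.
Substituting N2 = 563 - 0.953N1 into the first: N1(1 - 1.5·0.953) = 828 - 1.5·563.
So N1* = -16.5/-0.429 = 38.4, and then N2* = 563 - 0.953·38.4 = 526.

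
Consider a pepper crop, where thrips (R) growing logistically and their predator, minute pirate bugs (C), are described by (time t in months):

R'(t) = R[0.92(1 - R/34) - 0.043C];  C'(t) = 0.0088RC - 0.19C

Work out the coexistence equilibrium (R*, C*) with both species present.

From dC/dt = 0 with C > 0: 0.0088R* = 0.19, so R* = 21.6.
Substitute into dR/dt = 0: 0.92(1 - 21.6/34) = 0.043C*.
The bracket is 0.365, giving C* = 0.336/0.043 = 7.81.

R* ≈ 21.6, C* ≈ 7.81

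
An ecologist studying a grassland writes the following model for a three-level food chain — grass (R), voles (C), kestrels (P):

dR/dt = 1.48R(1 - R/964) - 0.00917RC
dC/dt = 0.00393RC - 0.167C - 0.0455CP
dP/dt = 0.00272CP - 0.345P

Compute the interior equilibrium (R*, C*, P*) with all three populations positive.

From dP/dt = 0: 0.00272C* = 0.345, so C* = 127.
From dR/dt = 0: 1.48(1 - R*/964) = 0.00917·127, giving R* = 964·(1 - 0.786) = 206.
From dC/dt = 0: 0.00393·206 - 0.167 = 0.0455P*, so P* = 0.644/0.0455 = 14.2.

R* ≈ 206, C* ≈ 127, P* ≈ 14.2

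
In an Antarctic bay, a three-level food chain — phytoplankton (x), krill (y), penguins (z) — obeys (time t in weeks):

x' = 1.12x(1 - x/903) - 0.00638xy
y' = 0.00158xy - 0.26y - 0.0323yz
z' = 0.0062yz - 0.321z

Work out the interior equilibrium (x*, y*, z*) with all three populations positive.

x* ≈ 637, y* ≈ 51.8, z* ≈ 23.1

From dz/dt = 0: 0.0062y* = 0.321, so y* = 51.8.
From dx/dt = 0: 1.12(1 - x*/903) = 0.00638·51.8, giving x* = 903·(1 - 0.295) = 637.
From dy/dt = 0: 0.00158·637 - 0.26 = 0.0323z*, so z* = 0.746/0.0323 = 23.1.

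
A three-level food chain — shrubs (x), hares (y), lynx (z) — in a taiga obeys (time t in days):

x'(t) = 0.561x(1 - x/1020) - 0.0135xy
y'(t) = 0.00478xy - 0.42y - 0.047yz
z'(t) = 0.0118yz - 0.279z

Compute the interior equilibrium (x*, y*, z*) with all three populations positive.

x* ≈ 440, y* ≈ 23.6, z* ≈ 35.8

From dz/dt = 0: 0.0118y* = 0.279, so y* = 23.6.
From dx/dt = 0: 0.561(1 - x*/1020) = 0.0135·23.6, giving x* = 1020·(1 - 0.569) = 440.
From dy/dt = 0: 0.00478·440 - 0.42 = 0.047z*, so z* = 1.68/0.047 = 35.8.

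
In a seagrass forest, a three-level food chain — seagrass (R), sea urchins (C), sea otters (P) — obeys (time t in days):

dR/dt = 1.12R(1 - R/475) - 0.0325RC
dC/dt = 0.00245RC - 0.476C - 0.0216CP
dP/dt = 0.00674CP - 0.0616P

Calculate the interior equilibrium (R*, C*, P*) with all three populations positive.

R* ≈ 349, C* ≈ 9.14, P* ≈ 17.6

From dP/dt = 0: 0.00674C* = 0.0616, so C* = 9.14.
From dR/dt = 0: 1.12(1 - R*/475) = 0.0325·9.14, giving R* = 475·(1 - 0.265) = 349.
From dC/dt = 0: 0.00245·349 - 0.476 = 0.0216P*, so P* = 0.379/0.0216 = 17.6.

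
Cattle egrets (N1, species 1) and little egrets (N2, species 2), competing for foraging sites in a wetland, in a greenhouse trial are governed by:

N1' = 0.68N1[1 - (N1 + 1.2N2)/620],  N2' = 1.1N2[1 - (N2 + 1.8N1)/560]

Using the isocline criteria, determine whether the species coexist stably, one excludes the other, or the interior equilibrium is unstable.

Compare the nullcline intercepts: K1/α12 = 620/1.2 = 517 < K2 = 560; K2/α21 = 560/1.8 = 311 < K1 = 620.
Since both are reversed, neither can invade when rare; the interior point is a saddle.

unstable coexistence (outcome depends on initial conditions)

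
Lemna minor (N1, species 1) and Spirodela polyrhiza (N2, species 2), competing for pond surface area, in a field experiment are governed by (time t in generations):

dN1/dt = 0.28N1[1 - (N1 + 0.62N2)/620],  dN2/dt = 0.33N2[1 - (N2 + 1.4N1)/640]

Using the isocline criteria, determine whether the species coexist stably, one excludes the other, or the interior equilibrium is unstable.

species 1 excludes species 2

Compare the nullcline intercepts: K1/α12 = 620/0.62 = 1000 > K2 = 640; K2/α21 = 640/1.4 = 457 < K1 = 620.
Since the inequalities point opposite ways, species 1 can invade but species 2 cannot.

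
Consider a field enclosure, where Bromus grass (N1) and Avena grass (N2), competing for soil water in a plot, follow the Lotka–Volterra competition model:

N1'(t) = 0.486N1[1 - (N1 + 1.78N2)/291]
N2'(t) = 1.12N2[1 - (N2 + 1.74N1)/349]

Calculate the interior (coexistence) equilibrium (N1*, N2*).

Setting both brackets to zero gives the nullclines N1 + 1.78N2 = 291 and 1.74N1 + N2 = 349.
Substituting N2 = 349 - 1.74N1 into the first: N1(1 - 1.78·1.74) = 291 - 1.78·349.
So N1* = -330/-2.1 = 157, and then N2* = 349 - 1.74·157 = 75.

N1* ≈ 157, N2* ≈ 75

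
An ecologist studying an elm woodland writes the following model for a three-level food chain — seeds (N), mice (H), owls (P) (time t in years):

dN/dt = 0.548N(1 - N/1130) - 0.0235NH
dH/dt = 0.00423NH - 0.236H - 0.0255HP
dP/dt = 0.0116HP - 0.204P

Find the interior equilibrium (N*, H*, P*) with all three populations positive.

From dP/dt = 0: 0.0116H* = 0.204, so H* = 17.6.
From dN/dt = 0: 0.548(1 - N*/1130) = 0.0235·17.6, giving N* = 1130·(1 - 0.754) = 278.
From dH/dt = 0: 0.00423·278 - 0.236 = 0.0255P*, so P* = 0.939/0.0255 = 36.8.

N* ≈ 278, H* ≈ 17.6, P* ≈ 36.8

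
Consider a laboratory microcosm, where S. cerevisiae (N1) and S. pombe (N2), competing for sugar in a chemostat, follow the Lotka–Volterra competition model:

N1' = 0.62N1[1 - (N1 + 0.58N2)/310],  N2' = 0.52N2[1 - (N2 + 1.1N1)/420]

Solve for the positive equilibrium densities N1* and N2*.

Setting both brackets to zero gives the nullclines N1 + 0.58N2 = 310 and 1.1N1 + N2 = 420.
Substituting N2 = 420 - 1.1N1 into the first: N1(1 - 0.58·1.1) = 310 - 0.58·420.
So N1* = 66.4/0.362 = 183, and then N2* = 420 - 1.1·183 = 218.

N1* ≈ 183, N2* ≈ 218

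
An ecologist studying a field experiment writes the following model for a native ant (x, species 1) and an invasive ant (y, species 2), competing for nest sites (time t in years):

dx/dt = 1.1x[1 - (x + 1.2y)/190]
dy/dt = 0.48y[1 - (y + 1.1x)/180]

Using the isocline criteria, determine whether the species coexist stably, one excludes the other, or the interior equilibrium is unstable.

unstable coexistence (outcome depends on initial conditions)

Compare the nullcline intercepts: K1/α12 = 190/1.2 = 158 < K2 = 180; K2/α21 = 180/1.1 = 164 < K1 = 190.
Since both are reversed, neither can invade when rare; the interior point is a saddle.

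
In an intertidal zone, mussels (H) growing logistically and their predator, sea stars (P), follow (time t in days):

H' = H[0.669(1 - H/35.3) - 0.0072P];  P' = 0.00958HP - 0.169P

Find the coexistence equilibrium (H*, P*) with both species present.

From dP/dt = 0 with P > 0: 0.00958H* = 0.169, so H* = 17.6.
Substitute into dH/dt = 0: 0.669(1 - 17.6/35.3) = 0.0072P*.
The bracket is 0.5, giving P* = 0.335/0.0072 = 46.5.

H* ≈ 17.6, P* ≈ 46.5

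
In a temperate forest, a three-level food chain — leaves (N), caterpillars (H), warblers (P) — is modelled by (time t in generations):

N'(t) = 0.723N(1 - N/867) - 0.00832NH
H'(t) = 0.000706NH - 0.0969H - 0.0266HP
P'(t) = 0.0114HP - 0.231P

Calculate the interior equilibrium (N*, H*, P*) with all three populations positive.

N* ≈ 665, H* ≈ 20.3, P* ≈ 14

From dP/dt = 0: 0.0114H* = 0.231, so H* = 20.3.
From dN/dt = 0: 0.723(1 - N*/867) = 0.00832·20.3, giving N* = 867·(1 - 0.233) = 665.
From dH/dt = 0: 0.000706·665 - 0.0969 = 0.0266P*, so P* = 0.372/0.0266 = 14.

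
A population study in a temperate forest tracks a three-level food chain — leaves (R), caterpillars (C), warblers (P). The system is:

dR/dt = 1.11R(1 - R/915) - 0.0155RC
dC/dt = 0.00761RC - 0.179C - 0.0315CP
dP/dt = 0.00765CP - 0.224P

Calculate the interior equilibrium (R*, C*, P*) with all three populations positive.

R* ≈ 541, C* ≈ 29.3, P* ≈ 125

From dP/dt = 0: 0.00765C* = 0.224, so C* = 29.3.
From dR/dt = 0: 1.11(1 - R*/915) = 0.0155·29.3, giving R* = 915·(1 - 0.409) = 541.
From dC/dt = 0: 0.00761·541 - 0.179 = 0.0315P*, so P* = 3.94/0.0315 = 125.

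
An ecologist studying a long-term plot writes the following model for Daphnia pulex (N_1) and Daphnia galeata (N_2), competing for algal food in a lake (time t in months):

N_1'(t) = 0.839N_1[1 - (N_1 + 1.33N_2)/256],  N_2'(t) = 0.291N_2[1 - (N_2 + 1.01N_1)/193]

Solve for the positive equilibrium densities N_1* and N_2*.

N_1* ≈ 2.01, N_2* ≈ 191

Setting both brackets to zero gives the nullclines N_1 + 1.33N_2 = 256 and 1.01N_1 + N_2 = 193.
Substituting N_2 = 193 - 1.01N_1 into the first: N_1(1 - 1.33·1.01) = 256 - 1.33·193.
So N_1* = -0.69/-0.343 = 2.01, and then N_2* = 193 - 1.01·2.01 = 191.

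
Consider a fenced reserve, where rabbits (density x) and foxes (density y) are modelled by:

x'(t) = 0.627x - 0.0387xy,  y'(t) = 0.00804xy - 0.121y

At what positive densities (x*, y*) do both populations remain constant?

Set dy/dt = 0 with y > 0: 0.00804x - 0.121 = 0, so x* = 0.121/0.00804 = 15.
Set dx/dt = 0 with x > 0: 0.627 - 0.0387y = 0, so y* = 0.627/0.0387 = 16.2.

x* ≈ 15, y* ≈ 16.2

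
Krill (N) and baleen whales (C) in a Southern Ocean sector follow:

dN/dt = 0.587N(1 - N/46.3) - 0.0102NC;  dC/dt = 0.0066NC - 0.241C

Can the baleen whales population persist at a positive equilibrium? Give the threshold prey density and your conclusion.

The predator equation gives dC/dt > 0 only when N > 0.241/0.0066 = 36.5.
Without the predator, N → K = 46.3. Since 46.3 > 36.5, the predator can invade and persist.

Threshold N = 36.5; K > 36.5, so yes, the predator persists.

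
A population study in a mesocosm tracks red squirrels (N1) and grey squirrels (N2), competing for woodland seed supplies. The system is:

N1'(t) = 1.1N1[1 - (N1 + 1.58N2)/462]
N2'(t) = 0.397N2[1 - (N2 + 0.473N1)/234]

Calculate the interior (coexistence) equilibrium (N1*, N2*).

Setting both brackets to zero gives the nullclines N1 + 1.58N2 = 462 and 0.473N1 + N2 = 234.
Substituting N2 = 234 - 0.473N1 into the first: N1(1 - 1.58·0.473) = 462 - 1.58·234.
So N1* = 92.3/0.253 = 365, and then N2* = 234 - 0.473·365 = 61.2.

N1* ≈ 365, N2* ≈ 61.2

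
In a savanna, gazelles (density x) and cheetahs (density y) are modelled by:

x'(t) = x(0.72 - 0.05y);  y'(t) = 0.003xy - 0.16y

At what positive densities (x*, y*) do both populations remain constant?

Set dy/dt = 0 with y > 0: 0.003x - 0.16 = 0, so x* = 0.16/0.003 = 53.3.
Set dx/dt = 0 with x > 0: 0.72 - 0.05y = 0, so y* = 0.72/0.05 = 14.4.

x* ≈ 53.3, y* ≈ 14.4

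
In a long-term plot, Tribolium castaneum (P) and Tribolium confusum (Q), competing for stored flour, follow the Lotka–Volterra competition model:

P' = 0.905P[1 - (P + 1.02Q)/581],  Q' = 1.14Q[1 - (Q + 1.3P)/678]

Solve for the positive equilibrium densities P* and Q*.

Setting both brackets to zero gives the nullclines P + 1.02Q = 581 and 1.3P + Q = 678.
Substituting Q = 678 - 1.3P into the first: P(1 - 1.02·1.3) = 581 - 1.02·678.
So P* = -111/-0.326 = 339, and then Q* = 678 - 1.3·339 = 237.

P* ≈ 339, Q* ≈ 237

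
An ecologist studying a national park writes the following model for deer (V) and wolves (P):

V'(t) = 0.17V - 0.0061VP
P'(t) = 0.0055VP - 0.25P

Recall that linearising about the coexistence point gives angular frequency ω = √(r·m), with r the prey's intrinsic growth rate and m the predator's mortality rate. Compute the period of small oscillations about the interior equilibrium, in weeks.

T ≈ 30.5 weeks

Here r = 0.17 and m = 0.25, so r·m = 0.0425.
ω = √0.0425 = 0.206 per week, hence T = 2π/ω ≈ 30.5 weeks.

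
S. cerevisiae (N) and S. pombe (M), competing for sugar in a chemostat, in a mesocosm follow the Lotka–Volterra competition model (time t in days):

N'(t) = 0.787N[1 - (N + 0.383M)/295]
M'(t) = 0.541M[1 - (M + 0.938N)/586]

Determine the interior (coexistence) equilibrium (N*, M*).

N* ≈ 110, M* ≈ 483

Setting both brackets to zero gives the nullclines N + 0.383M = 295 and 0.938N + M = 586.
Substituting M = 586 - 0.938N into the first: N(1 - 0.383·0.938) = 295 - 0.383·586.
So N* = 70.6/0.641 = 110, and then M* = 586 - 0.938·110 = 483.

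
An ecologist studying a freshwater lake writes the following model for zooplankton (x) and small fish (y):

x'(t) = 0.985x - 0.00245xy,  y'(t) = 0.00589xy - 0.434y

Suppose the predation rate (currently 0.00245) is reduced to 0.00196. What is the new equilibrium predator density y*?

y* ≈ 503

At the interior fixed point, setting dx/dt = 0 with x > 0 fixes y* = (prey growth rate)/(xy coefficient) — independent of the other coefficients.
With the change, y* = 0.985/0.00196 = 503; it rises from 402.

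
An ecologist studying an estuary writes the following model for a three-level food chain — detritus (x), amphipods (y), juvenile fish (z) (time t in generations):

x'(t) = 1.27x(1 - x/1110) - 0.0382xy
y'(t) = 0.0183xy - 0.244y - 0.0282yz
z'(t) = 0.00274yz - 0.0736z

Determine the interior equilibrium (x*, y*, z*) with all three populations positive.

From dz/dt = 0: 0.00274y* = 0.0736, so y* = 26.9.
From dx/dt = 0: 1.27(1 - x*/1110) = 0.0382·26.9, giving x* = 1110·(1 - 0.808) = 213.
From dy/dt = 0: 0.0183·213 - 0.244 = 0.0282z*, so z* = 3.66/0.0282 = 130.

x* ≈ 213, y* ≈ 26.9, z* ≈ 130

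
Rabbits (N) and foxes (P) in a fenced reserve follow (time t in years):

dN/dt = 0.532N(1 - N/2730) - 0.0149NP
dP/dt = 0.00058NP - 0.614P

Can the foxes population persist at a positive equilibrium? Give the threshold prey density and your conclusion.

The predator equation gives dP/dt > 0 only when N > 0.614/0.00058 = 1060.
Without the predator, N → K = 2730. Since 2730 > 1060, the predator can invade and persist.

Threshold N = 1060; K > 1060, so yes, the predator persists.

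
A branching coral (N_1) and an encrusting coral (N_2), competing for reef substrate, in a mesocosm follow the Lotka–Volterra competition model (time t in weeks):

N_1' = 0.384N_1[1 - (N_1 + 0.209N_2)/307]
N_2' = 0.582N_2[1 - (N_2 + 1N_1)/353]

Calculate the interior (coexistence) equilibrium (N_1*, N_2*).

N_1* ≈ 295, N_2* ≈ 58.2

Setting both brackets to zero gives the nullclines N_1 + 0.209N_2 = 307 and 1N_1 + N_2 = 353.
Substituting N_2 = 353 - 1N_1 into the first: N_1(1 - 0.209·1) = 307 - 0.209·353.
So N_1* = 233/0.791 = 295, and then N_2* = 353 - 1·295 = 58.2.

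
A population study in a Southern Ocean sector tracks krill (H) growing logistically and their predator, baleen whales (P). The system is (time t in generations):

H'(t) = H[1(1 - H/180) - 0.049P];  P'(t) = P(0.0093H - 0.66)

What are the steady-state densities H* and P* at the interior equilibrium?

H* ≈ 71, P* ≈ 12.4

From dP/dt = 0 with P > 0: 0.0093H* = 0.66, so H* = 71.
Substitute into dH/dt = 0: 1(1 - 71/180) = 0.049P*.
The bracket is 0.606, giving P* = 0.606/0.049 = 12.4.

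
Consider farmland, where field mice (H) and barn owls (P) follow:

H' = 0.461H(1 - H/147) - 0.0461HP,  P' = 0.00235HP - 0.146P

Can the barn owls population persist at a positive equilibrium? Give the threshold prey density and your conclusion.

The predator equation gives dP/dt > 0 only when H > 0.146/0.00235 = 62.1.
Without the predator, H → K = 147. Since 147 > 62.1, the predator can invade and persist.

Threshold H = 62.1; K > 62.1, so yes, the predator persists.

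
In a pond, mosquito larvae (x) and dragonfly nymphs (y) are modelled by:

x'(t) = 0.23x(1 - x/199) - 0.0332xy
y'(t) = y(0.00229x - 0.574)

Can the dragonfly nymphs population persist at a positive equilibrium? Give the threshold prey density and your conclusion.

Threshold x = 251; K < 251, so no, the predator goes extinct.

The predator equation gives dy/dt > 0 only when x > 0.574/0.00229 = 251.
Without the predator, x → K = 199. Since 199 < 251, the predator cannot invade.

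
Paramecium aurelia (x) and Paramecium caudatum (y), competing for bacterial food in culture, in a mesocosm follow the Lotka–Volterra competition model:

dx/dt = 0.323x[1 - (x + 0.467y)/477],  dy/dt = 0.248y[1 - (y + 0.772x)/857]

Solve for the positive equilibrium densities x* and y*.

x* ≈ 120, y* ≈ 764

Setting both brackets to zero gives the nullclines x + 0.467y = 477 and 0.772x + y = 857.
Substituting y = 857 - 0.772x into the first: x(1 - 0.467·0.772) = 477 - 0.467·857.
So x* = 76.8/0.639 = 120, and then y* = 857 - 0.772·120 = 764.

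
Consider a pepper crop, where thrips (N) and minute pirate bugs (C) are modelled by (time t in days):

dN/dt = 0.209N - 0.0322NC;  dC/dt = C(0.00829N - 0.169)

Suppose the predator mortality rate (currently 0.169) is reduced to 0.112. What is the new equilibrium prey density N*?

N* ≈ 13.5

At the interior fixed point, setting dC/dt = 0 with C > 0 fixes N* = (predator death rate)/(NC coefficient) — independent of the other coefficients.
With the change, N* = 0.112/0.00829 = 13.5; it falls from 20.4.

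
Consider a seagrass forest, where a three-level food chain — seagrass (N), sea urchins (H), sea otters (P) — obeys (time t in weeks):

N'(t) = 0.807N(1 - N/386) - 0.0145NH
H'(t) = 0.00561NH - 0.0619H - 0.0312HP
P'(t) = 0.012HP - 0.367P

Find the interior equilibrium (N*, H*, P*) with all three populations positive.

N* ≈ 174, H* ≈ 30.6, P* ≈ 29.3

From dP/dt = 0: 0.012H* = 0.367, so H* = 30.6.
From dN/dt = 0: 0.807(1 - N*/386) = 0.0145·30.6, giving N* = 386·(1 - 0.55) = 174.
From dH/dt = 0: 0.00561·174 - 0.0619 = 0.0312P*, so P* = 0.914/0.0312 = 29.3.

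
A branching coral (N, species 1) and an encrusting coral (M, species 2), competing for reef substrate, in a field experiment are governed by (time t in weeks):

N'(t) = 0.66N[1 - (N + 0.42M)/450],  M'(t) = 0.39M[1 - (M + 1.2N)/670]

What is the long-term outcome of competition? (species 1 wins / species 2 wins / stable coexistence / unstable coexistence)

Compare the nullcline intercepts: K1/α12 = 450/0.42 = 1070 > K2 = 670; K2/α21 = 670/1.2 = 558 > K1 = 450.
Since both inequalities hold, each species can invade when rare, so the interior equilibrium is stable.

stable coexistence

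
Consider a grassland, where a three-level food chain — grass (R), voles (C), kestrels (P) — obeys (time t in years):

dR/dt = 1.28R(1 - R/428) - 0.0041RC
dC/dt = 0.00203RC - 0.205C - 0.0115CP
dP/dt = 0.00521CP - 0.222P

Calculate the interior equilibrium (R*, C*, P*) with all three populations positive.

From dP/dt = 0: 0.00521C* = 0.222, so C* = 42.6.
From dR/dt = 0: 1.28(1 - R*/428) = 0.0041·42.6, giving R* = 428·(1 - 0.136) = 370.
From dC/dt = 0: 0.00203·370 - 0.205 = 0.0115P*, so P* = 0.545/0.0115 = 47.4.

R* ≈ 370, C* ≈ 42.6, P* ≈ 47.4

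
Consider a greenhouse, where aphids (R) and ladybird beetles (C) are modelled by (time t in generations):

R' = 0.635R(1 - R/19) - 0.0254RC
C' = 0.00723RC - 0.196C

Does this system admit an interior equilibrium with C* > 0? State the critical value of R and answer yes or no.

Threshold R = 27.1; K < 27.1, so no, the predator goes extinct.

The predator equation gives dC/dt > 0 only when R > 0.196/0.00723 = 27.1.
Without the predator, R → K = 19. Since 19 < 27.1, the predator cannot invade.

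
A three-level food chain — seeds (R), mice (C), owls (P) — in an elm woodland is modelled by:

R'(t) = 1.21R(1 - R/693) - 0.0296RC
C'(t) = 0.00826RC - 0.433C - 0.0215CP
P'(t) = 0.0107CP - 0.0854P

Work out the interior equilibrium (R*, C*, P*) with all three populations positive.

R* ≈ 558, C* ≈ 7.98, P* ≈ 194

From dP/dt = 0: 0.0107C* = 0.0854, so C* = 7.98.
From dR/dt = 0: 1.21(1 - R*/693) = 0.0296·7.98, giving R* = 693·(1 - 0.195) = 558.
From dC/dt = 0: 0.00826·558 - 0.433 = 0.0215P*, so P* = 4.17/0.0215 = 194.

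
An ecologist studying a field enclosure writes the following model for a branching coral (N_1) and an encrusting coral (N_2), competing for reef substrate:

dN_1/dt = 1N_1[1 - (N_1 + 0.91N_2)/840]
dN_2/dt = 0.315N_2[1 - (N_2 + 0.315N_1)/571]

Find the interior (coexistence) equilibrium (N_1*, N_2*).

N_1* ≈ 449, N_2* ≈ 430

Setting both brackets to zero gives the nullclines N_1 + 0.91N_2 = 840 and 0.315N_1 + N_2 = 571.
Substituting N_2 = 571 - 0.315N_1 into the first: N_1(1 - 0.91·0.315) = 840 - 0.91·571.
So N_1* = 320/0.713 = 449, and then N_2* = 571 - 0.315·449 = 430.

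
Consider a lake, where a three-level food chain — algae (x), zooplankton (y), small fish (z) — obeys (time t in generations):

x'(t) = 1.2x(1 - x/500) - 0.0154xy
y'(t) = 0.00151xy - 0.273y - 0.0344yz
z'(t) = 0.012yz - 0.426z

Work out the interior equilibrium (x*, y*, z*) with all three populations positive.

x* ≈ 272, y* ≈ 35.5, z* ≈ 4.01

From dz/dt = 0: 0.012y* = 0.426, so y* = 35.5.
From dx/dt = 0: 1.2(1 - x*/500) = 0.0154·35.5, giving x* = 500·(1 - 0.456) = 272.
From dy/dt = 0: 0.00151·272 - 0.273 = 0.0344z*, so z* = 0.138/0.0344 = 4.01.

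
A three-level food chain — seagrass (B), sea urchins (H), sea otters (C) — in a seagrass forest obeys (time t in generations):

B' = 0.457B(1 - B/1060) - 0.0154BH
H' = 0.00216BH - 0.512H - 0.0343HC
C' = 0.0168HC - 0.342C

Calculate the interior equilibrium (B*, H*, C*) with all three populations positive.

From dC/dt = 0: 0.0168H* = 0.342, so H* = 20.4.
From dB/dt = 0: 0.457(1 - B*/1060) = 0.0154·20.4, giving B* = 1060·(1 - 0.686) = 333.
From dH/dt = 0: 0.00216·333 - 0.512 = 0.0343C*, so C* = 0.207/0.0343 = 6.03.

B* ≈ 333, H* ≈ 20.4, C* ≈ 6.03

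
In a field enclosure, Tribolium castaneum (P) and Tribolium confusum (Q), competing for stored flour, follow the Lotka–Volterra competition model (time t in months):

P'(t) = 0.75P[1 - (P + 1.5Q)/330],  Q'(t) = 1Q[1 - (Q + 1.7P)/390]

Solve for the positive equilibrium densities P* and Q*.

Setting both brackets to zero gives the nullclines P + 1.5Q = 330 and 1.7P + Q = 390.
Substituting Q = 390 - 1.7P into the first: P(1 - 1.5·1.7) = 330 - 1.5·390.
So P* = -255/-1.55 = 165, and then Q* = 390 - 1.7·165 = 110.

P* ≈ 165, Q* ≈ 110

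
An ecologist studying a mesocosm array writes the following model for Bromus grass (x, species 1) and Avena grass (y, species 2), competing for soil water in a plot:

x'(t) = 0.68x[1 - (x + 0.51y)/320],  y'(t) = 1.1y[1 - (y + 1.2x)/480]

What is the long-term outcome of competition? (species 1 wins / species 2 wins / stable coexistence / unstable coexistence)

Compare the nullcline intercepts: K1/α12 = 320/0.51 = 627 > K2 = 480; K2/α21 = 480/1.2 = 400 > K1 = 320.
Since both inequalities hold, each species can invade when rare, so the interior equilibrium is stable.

stable coexistence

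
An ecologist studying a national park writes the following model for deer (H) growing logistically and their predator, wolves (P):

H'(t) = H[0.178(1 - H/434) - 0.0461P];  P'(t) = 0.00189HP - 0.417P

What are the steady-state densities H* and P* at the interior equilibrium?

H* ≈ 221, P* ≈ 1.9

From dP/dt = 0 with P > 0: 0.00189H* = 0.417, so H* = 221.
Substitute into dH/dt = 0: 0.178(1 - 221/434) = 0.0461P*.
The bracket is 0.492, giving P* = 0.0875/0.0461 = 1.9.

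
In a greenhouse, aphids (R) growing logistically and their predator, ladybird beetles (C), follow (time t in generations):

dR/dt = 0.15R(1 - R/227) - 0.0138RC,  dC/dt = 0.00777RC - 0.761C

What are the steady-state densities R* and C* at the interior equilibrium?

From dC/dt = 0 with C > 0: 0.00777R* = 0.761, so R* = 97.9.
Substitute into dR/dt = 0: 0.15(1 - 97.9/227) = 0.0138C*.
The bracket is 0.569, giving C* = 0.0853/0.0138 = 6.18.

R* ≈ 97.9, C* ≈ 6.18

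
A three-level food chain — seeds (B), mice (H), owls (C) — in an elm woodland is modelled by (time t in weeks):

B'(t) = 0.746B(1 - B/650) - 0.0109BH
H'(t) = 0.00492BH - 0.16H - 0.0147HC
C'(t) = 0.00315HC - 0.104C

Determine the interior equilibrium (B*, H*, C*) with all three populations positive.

B* ≈ 336, H* ≈ 33, C* ≈ 102

From dC/dt = 0: 0.00315H* = 0.104, so H* = 33.
From dB/dt = 0: 0.746(1 - B*/650) = 0.0109·33, giving B* = 650·(1 - 0.482) = 336.
From dH/dt = 0: 0.00492·336 - 0.16 = 0.0147C*, so C* = 1.5/0.0147 = 102.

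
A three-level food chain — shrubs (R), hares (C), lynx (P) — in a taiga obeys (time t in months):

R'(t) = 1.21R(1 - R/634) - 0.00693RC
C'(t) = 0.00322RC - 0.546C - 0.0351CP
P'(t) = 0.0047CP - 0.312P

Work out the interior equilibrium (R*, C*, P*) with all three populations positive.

From dP/dt = 0: 0.0047C* = 0.312, so C* = 66.4.
From dR/dt = 0: 1.21(1 - R*/634) = 0.00693·66.4, giving R* = 634·(1 - 0.38) = 393.
From dC/dt = 0: 0.00322·393 - 0.546 = 0.0351P*, so P* = 0.719/0.0351 = 20.5.

R* ≈ 393, C* ≈ 66.4, P* ≈ 20.5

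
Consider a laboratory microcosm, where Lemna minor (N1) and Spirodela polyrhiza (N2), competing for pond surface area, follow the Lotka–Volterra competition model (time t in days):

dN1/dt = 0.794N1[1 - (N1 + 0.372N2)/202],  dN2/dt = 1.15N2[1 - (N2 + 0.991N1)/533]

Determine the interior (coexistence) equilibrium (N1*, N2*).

Setting both brackets to zero gives the nullclines N1 + 0.372N2 = 202 and 0.991N1 + N2 = 533.
Substituting N2 = 533 - 0.991N1 into the first: N1(1 - 0.372·0.991) = 202 - 0.372·533.
So N1* = 3.72/0.631 = 5.9, and then N2* = 533 - 0.991·5.9 = 527.

N1* ≈ 5.9, N2* ≈ 527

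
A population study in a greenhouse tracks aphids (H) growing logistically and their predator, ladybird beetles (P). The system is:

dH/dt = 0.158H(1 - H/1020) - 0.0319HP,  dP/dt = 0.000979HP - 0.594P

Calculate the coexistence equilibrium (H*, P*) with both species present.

H* ≈ 607, P* ≈ 2.01

From dP/dt = 0 with P > 0: 0.000979H* = 0.594, so H* = 607.
Substitute into dH/dt = 0: 0.158(1 - 607/1020) = 0.0319P*.
The bracket is 0.405, giving P* = 0.064/0.0319 = 2.01.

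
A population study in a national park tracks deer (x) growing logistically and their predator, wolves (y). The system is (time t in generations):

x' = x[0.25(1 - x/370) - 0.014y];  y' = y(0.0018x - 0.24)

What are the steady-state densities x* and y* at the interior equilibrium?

From dy/dt = 0 with y > 0: 0.0018x* = 0.24, so x* = 133.
Substitute into dx/dt = 0: 0.25(1 - 133/370) = 0.014y*.
The bracket is 0.64, giving y* = 0.16/0.014 = 11.4.

x* ≈ 133, y* ≈ 11.4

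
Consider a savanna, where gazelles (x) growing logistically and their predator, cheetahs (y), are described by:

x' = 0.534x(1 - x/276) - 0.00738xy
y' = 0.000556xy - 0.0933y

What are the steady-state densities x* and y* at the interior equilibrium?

x* ≈ 168, y* ≈ 28.4

From dy/dt = 0 with y > 0: 0.000556x* = 0.0933, so x* = 168.
Substitute into dx/dt = 0: 0.534(1 - 168/276) = 0.00738y*.
The bracket is 0.392, giving y* = 0.209/0.00738 = 28.4.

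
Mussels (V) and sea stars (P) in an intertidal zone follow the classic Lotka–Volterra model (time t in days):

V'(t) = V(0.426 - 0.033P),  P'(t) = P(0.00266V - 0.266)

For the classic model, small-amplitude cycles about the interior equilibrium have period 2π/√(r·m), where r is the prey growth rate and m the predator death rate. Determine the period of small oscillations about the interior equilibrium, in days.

T ≈ 18.7 days

Here r = 0.426 and m = 0.266, so r·m = 0.113.
ω = √0.113 = 0.337 per day, hence T = 2π/ω ≈ 18.7 days.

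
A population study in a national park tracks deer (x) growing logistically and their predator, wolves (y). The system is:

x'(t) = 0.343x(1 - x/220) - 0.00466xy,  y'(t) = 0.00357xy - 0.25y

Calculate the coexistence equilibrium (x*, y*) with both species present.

From dy/dt = 0 with y > 0: 0.00357x* = 0.25, so x* = 70.
Substitute into dx/dt = 0: 0.343(1 - 70/220) = 0.00466y*.
The bracket is 0.682, giving y* = 0.234/0.00466 = 50.2.

x* ≈ 70, y* ≈ 50.2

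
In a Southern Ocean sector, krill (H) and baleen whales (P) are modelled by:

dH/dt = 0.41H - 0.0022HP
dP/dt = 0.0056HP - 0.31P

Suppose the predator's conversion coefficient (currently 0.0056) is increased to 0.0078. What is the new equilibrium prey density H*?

At the interior fixed point, setting dP/dt = 0 with P > 0 fixes H* = (predator death rate)/(HP coefficient) — independent of the other coefficients.
With the change, H* = 0.31/0.0078 = 39.7; it falls from 55.4.

H* ≈ 39.7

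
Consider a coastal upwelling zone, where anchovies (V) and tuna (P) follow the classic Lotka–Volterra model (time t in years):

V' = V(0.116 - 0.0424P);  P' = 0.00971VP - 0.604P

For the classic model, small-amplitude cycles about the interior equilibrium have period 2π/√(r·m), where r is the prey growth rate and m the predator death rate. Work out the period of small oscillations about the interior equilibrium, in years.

T ≈ 23.7 years

Here r = 0.116 and m = 0.604, so r·m = 0.0701.
ω = √0.0701 = 0.265 per year, hence T = 2π/ω ≈ 23.7 years.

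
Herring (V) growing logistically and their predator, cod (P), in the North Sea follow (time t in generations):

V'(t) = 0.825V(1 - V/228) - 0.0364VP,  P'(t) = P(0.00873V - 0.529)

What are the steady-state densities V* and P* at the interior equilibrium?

From dP/dt = 0 with P > 0: 0.00873V* = 0.529, so V* = 60.6.
Substitute into dV/dt = 0: 0.825(1 - 60.6/228) = 0.0364P*.
The bracket is 0.734, giving P* = 0.606/0.0364 = 16.6.

V* ≈ 60.6, P* ≈ 16.6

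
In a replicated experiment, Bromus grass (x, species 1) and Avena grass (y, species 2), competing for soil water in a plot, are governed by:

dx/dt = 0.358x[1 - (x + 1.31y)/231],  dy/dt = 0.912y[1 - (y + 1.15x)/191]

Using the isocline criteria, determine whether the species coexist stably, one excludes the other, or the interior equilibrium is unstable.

unstable coexistence (outcome depends on initial conditions)

Compare the nullcline intercepts: K1/α12 = 231/1.31 = 176 < K2 = 191; K2/α21 = 191/1.15 = 166 < K1 = 231.
Since both are reversed, neither can invade when rare; the interior point is a saddle.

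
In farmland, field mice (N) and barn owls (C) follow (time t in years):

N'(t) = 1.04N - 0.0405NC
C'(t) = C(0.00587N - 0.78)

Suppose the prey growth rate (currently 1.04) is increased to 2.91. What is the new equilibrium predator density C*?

C* ≈ 71.9

At the interior fixed point, setting dN/dt = 0 with N > 0 fixes C* = (prey growth rate)/(NC coefficient) — independent of the other coefficients.
With the change, C* = 2.91/0.0405 = 71.9; it rises from 25.7.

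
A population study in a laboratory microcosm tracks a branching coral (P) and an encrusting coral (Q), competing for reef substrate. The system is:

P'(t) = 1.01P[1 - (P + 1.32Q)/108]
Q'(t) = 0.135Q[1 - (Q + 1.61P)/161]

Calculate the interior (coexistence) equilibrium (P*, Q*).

Setting both brackets to zero gives the nullclines P + 1.32Q = 108 and 1.61P + Q = 161.
Substituting Q = 161 - 1.61P into the first: P(1 - 1.32·1.61) = 108 - 1.32·161.
So P* = -105/-1.13 = 92.9, and then Q* = 161 - 1.61·92.9 = 11.4.

P* ≈ 92.9, Q* ≈ 11.4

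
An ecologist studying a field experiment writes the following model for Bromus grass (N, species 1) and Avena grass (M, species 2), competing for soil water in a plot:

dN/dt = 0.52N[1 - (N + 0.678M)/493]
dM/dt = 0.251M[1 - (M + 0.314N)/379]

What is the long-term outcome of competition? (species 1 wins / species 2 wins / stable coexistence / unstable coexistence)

Compare the nullcline intercepts: K1/α12 = 493/0.678 = 727 > K2 = 379; K2/α21 = 379/0.314 = 1210 > K1 = 493.
Since both inequalities hold, each species can invade when rare, so the interior equilibrium is stable.

stable coexistence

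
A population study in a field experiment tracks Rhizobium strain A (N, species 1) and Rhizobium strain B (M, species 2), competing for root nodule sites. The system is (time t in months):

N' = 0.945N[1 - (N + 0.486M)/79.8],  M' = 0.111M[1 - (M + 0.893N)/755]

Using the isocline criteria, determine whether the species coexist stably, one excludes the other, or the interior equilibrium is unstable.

Compare the nullcline intercepts: K1/α12 = 79.8/0.486 = 164 < K2 = 755; K2/α21 = 755/0.893 = 845 > K1 = 79.8.
Since the inequalities point opposite ways, species 2 can invade but species 1 cannot.

species 2 excludes species 1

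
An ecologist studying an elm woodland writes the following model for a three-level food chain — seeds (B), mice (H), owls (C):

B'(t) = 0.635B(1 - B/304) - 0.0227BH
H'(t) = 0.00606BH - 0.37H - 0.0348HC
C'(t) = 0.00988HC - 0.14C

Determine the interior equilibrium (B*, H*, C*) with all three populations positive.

From dC/dt = 0: 0.00988H* = 0.14, so H* = 14.2.
From dB/dt = 0: 0.635(1 - B*/304) = 0.0227·14.2, giving B* = 304·(1 - 0.507) = 150.
From dH/dt = 0: 0.00606·150 - 0.37 = 0.0348C*, so C* = 0.539/0.0348 = 15.5.

B* ≈ 150, H* ≈ 14.2, C* ≈ 15.5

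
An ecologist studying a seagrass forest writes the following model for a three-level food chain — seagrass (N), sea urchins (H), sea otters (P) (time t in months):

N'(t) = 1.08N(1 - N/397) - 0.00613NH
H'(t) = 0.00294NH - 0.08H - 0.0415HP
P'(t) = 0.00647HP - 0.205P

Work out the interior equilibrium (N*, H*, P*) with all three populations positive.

From dP/dt = 0: 0.00647H* = 0.205, so H* = 31.7.
From dN/dt = 0: 1.08(1 - N*/397) = 0.00613·31.7, giving N* = 397·(1 - 0.18) = 326.
From dH/dt = 0: 0.00294·326 - 0.08 = 0.0415P*, so P* = 0.877/0.0415 = 21.1.

N* ≈ 326, H* ≈ 31.7, P* ≈ 21.1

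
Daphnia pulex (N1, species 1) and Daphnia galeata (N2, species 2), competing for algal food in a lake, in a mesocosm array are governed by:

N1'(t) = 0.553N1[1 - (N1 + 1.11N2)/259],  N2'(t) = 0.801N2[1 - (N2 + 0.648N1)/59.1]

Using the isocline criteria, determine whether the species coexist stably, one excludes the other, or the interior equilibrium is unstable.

species 1 excludes species 2

Compare the nullcline intercepts: K1/α12 = 259/1.11 = 233 > K2 = 59.1; K2/α21 = 59.1/0.648 = 91.2 < K1 = 259.
Since the inequalities point opposite ways, species 1 can invade but species 2 cannot.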